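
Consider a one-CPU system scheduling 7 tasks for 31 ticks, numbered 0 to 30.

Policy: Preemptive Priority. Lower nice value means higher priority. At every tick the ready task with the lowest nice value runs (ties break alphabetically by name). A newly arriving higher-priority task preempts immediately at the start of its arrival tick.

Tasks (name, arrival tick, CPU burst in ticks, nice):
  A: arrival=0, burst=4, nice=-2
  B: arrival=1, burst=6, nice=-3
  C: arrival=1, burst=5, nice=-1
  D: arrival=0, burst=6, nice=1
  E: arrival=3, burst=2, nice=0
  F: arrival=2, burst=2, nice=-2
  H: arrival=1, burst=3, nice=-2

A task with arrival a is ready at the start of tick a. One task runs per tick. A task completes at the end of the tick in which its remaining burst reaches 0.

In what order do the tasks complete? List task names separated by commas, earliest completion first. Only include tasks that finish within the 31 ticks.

completion order = B, A, F, H, C, E, D

t=0: ready={A,D} → run A
t=1: ready={A,B,C,D,H} → run B
t=2: ready={A,B,C,D,F,H} → run B
t=3: ready={A,B,C,D,E,F,H} → run B
t=4: ready={A,B,C,D,E,F,H} → run B
t=5: ready={A,B,C,D,E,F,H} → run B
t=6: ready={A,B,C,D,E,F,H} → run B
t=7: ready={A,C,D,E,F,H} → run A
t=8: ready={A,C,D,E,F,H} → run A
t=9: ready={A,C,D,E,F,H} → run A
t=10: ready={C,D,E,F,H} → run F
t=11: ready={C,D,E,F,H} → run F
t=12: ready={C,D,E,H} → run H
t=13: ready={C,D,E,H} → run H
t=14: ready={C,D,E,H} → run H
t=15: ready={C,D,E} → run C
t=16: ready={C,D,E} → run C
t=17: ready={C,D,E} → run C
t=18: ready={C,D,E} → run C
t=19: ready={C,D,E} → run C
t=20: ready={D,E} → run E
t=21: ready={D,E} → run E
t=22: ready={D} → run D
t=23: ready={D} → run D
t=24: ready={D} → run D
t=25: ready={D} → run D
t=26: ready={D} → run D
t=27: ready={D} → run D
t=28: (idle)
t=29: (idle)
t=30: (idle)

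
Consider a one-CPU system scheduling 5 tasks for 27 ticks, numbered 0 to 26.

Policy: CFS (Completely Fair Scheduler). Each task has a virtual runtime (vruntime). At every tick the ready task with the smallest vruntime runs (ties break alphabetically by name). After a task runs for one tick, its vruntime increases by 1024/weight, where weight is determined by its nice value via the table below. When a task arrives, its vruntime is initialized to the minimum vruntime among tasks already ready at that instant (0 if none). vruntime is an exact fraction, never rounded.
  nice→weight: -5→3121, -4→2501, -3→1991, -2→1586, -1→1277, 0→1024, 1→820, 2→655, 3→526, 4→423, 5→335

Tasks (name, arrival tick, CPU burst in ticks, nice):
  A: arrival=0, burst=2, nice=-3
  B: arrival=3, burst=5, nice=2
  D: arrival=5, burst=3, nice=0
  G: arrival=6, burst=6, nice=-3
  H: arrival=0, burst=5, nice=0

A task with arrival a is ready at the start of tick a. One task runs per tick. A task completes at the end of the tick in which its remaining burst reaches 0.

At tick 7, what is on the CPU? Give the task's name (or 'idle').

t=0: vr[A=0 H=0] → run A
t=1: vr[A=1024/1991 H=0] → run H
t=2: vr[A=1024/1991 H=1] → run A
t=3: vr[B=1 H=1] → run B
t=4: vr[B=1679/655 H=1] → run H
t=5: vr[B=1679/655 D=2 H=2] → run D
t=6: vr[B=1679/655 D=3 G=2 H=2] → run G
t=7: vr[B=1679/655 D=3 G=5006/1991 H=2] → run H
t=8: vr[B=1679/655 D=3 G=5006/1991 H=3] → run G
t=9: vr[B=1679/655 D=3 G=6030/1991 H=3] → run B
t=10: vr[B=2703/655 D=3 G=6030/1991 H=3] → run D
t=11: vr[B=2703/655 D=4 G=6030/1991 H=3] → run H
t=12: vr[B=2703/655 D=4 G=6030/1991 H=4] → run G
t=13: vr[B=2703/655 D=4 G=7054/1991 H=4] → run G
t=14: vr[B=2703/655 D=4 G=8078/1991 H=4] → run D
t=15: vr[B=2703/655 G=8078/1991 H=4] → run H
t=16: vr[B=2703/655 G=8078/1991] → run G
t=17: vr[B=2703/655 G=9102/1991] → run B
t=18: vr[B=3727/655 G=9102/1991] → run G
t=19: vr[B=3727/655] → run B
t=20: vr[B=4751/655] → run B
t=21: (idle)
t=22: (idle)
t=23: (idle)
t=24: (idle)
t=25: (idle)
t=26: (idle)

running at tick 7 = H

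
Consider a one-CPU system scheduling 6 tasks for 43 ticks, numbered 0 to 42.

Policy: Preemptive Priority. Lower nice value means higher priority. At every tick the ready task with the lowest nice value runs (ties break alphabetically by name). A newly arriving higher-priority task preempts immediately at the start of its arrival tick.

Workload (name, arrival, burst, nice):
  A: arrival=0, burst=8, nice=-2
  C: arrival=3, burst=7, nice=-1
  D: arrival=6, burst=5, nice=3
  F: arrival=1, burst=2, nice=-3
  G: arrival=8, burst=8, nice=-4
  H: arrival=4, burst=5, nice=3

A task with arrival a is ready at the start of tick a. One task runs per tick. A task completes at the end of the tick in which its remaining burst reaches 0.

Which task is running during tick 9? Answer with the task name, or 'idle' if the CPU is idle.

running at tick 9 = G

t=0: ready={A} → run A
t=1: ready={A,F} → run F
t=2: ready={A,F} → run F
t=3: ready={A,C} → run A
t=4: ready={A,C,H} → run A
t=5: ready={A,C,H} → run A
t=6: ready={A,C,D,H} → run A
t=7: ready={A,C,D,H} → run A
t=8: ready={A,C,D,G,H} → run G
t=9: ready={A,C,D,G,H} → run G
t=10: ready={A,C,D,G,H} → run G
t=11: ready={A,C,D,G,H} → run G
t=12: ready={A,C,D,G,H} → run G
t=13: ready={A,C,D,G,H} → run G
t=14: ready={A,C,D,G,H} → run G
t=15: ready={A,C,D,G,H} → run G
t=16: ready={A,C,D,H} → run A
t=17: ready={A,C,D,H} → run A
t=18: ready={C,D,H} → run C
t=19: ready={C,D,H} → run C
t=20: ready={C,D,H} → run C
t=21: ready={C,D,H} → run C
t=22: ready={C,D,H} → run C
t=23: ready={C,D,H} → run C
t=24: ready={C,D,H} → run C
t=25: ready={D,H} → run D
t=26: ready={D,H} → run D
t=27: ready={D,H} → run D
t=28: ready={D,H} → run D
t=29: ready={D,H} → run D
t=30: ready={H} → run H
t=31: ready={H} → run H
t=32: ready={H} → run H
t=33: ready={H} → run H
t=34: ready={H} → run H
t=35: (idle)
t=36: (idle)
t=37: (idle)
t=38: (idle)
t=39: (idle)
t=40: (idle)
t=41: (idle)
t=42: (idle)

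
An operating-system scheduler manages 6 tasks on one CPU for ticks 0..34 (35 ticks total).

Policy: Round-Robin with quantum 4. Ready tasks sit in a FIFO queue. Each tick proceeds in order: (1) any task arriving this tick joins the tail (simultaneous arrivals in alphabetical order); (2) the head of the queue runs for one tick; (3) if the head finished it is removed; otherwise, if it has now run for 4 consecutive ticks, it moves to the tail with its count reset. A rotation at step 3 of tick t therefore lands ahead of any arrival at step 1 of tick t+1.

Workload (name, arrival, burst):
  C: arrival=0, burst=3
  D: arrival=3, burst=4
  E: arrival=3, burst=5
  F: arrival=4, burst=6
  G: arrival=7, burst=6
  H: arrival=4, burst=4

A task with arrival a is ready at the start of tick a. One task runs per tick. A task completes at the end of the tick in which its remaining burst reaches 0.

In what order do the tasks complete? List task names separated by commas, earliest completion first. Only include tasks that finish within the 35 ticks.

t=0: queue=[C] q_used=0 → run C
t=1: queue=[C] q_used=1 → run C
t=2: queue=[C] q_used=2 → run C
t=3: queue=[D,E] q_used=0 → run D
t=4: queue=[D,E,F,H] q_used=1 → run D
t=5: queue=[D,E,F,H] q_used=2 → run D
t=6: queue=[D,E,F,H] q_used=3 → run D
t=7: queue=[E,F,H,G] q_used=0 → run E
t=8: queue=[E,F,H,G] q_used=1 → run E
t=9: queue=[E,F,H,G] q_used=2 → run E
t=10: queue=[E,F,H,G] q_used=3 → run E
t=11: queue=[F,H,G,E] q_used=0 → run F
t=12: queue=[F,H,G,E] q_used=1 → run F
t=13: queue=[F,H,G,E] q_used=2 → run F
t=14: queue=[F,H,G,E] q_used=3 → run F
t=15: queue=[H,G,E,F] q_used=0 → run H
t=16: queue=[H,G,E,F] q_used=1 → run H
t=17: queue=[H,G,E,F] q_used=2 → run H
t=18: queue=[H,G,E,F] q_used=3 → run H
t=19: queue=[G,E,F] q_used=0 → run G
t=20: queue=[G,E,F] q_used=1 → run G
t=21: queue=[G,E,F] q_used=2 → run G
t=22: queue=[G,E,F] q_used=3 → run G
t=23: queue=[E,F,G] q_used=0 → run E
t=24: queue=[F,G] q_used=0 → run F
t=25: queue=[F,G] q_used=1 → run F
t=26: queue=[G] q_used=0 → run G
t=27: queue=[G] q_used=1 → run G
t=28: (idle)
t=29: (idle)
t=30: (idle)
t=31: (idle)
t=32: (idle)
t=33: (idle)
t=34: (idle)

completion order = C, D, H, E, F, G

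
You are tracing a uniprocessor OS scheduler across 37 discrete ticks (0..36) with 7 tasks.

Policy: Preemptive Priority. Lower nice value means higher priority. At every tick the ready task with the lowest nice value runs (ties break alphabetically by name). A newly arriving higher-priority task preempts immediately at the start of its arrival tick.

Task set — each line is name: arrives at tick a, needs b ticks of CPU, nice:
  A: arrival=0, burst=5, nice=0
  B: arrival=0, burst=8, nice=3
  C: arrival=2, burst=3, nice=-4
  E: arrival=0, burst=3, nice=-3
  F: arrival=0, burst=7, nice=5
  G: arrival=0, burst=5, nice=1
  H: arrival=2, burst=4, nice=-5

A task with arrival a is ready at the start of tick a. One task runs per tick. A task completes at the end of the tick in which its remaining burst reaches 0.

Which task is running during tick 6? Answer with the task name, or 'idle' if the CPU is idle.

t=0: ready={A,B,E,F,G} → run E
t=1: ready={A,B,E,F,G} → run E
t=2: ready={A,B,C,E,F,G,H} → run H
t=3: ready={A,B,C,E,F,G,H} → run H
t=4: ready={A,B,C,E,F,G,H} → run H
t=5: ready={A,B,C,E,F,G,H} → run H
t=6: ready={A,B,C,E,F,G} → run C
t=7: ready={A,B,C,E,F,G} → run C
t=8: ready={A,B,C,E,F,G} → run C
t=9: ready={A,B,E,F,G} → run E
t=10: ready={A,B,F,G} → run A
t=11: ready={A,B,F,G} → run A
t=12: ready={A,B,F,G} → run A
t=13: ready={A,B,F,G} → run A
t=14: ready={A,B,F,G} → run A
t=15: ready={B,F,G} → run G
t=16: ready={B,F,G} → run G
t=17: ready={B,F,G} → run G
t=18: ready={B,F,G} → run G
t=19: ready={B,F,G} → run G
t=20: ready={B,F} → run B
t=21: ready={B,F} → run B
t=22: ready={B,F} → run B
t=23: ready={B,F} → run B
t=24: ready={B,F} → run B
t=25: ready={B,F} → run B
t=26: ready={B,F} → run B
t=27: ready={B,F} → run B
t=28: ready={F} → run F
t=29: ready={F} → run F
t=30: ready={F} → run F
t=31: ready={F} → run F
t=32: ready={F} → run F
t=33: ready={F} → run F
t=34: ready={F} → run F
t=35: (idle)
t=36: (idle)

running at tick 6 = C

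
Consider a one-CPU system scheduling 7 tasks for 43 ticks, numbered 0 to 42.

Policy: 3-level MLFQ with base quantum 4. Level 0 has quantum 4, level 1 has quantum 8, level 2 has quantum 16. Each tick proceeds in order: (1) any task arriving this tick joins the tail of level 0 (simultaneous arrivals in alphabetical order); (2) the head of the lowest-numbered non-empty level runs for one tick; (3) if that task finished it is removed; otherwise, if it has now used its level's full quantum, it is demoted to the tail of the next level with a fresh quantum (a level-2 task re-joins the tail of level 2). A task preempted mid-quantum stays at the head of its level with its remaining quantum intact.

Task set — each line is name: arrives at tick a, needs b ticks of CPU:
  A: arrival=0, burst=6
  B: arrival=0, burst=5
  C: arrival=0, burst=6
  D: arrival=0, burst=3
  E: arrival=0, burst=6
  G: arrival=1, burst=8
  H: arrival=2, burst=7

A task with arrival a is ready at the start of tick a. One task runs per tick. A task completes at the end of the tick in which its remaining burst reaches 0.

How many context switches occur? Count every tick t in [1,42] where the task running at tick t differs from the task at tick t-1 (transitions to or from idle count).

t=0: L0/L1/L2 = ABCDE/-/- → run A
t=1: L0/L1/L2 = ABCDEG/-/- → run A
t=2: L0/L1/L2 = ABCDEGH/-/- → run A
t=3: L0/L1/L2 = ABCDEGH/-/- → run A
t=4: L0/L1/L2 = BCDEGH/A/- → run B
t=5: L0/L1/L2 = BCDEGH/A/- → run B
t=6: L0/L1/L2 = BCDEGH/A/- → run B
t=7: L0/L1/L2 = BCDEGH/A/- → run B
t=8: L0/L1/L2 = CDEGH/AB/- → run C
t=9: L0/L1/L2 = CDEGH/AB/- → run C
t=10: L0/L1/L2 = CDEGH/AB/- → run C
t=11: L0/L1/L2 = CDEGH/AB/- → run C
t=12: L0/L1/L2 = DEGH/ABC/- → run D
t=13: L0/L1/L2 = DEGH/ABC/- → run D
t=14: L0/L1/L2 = DEGH/ABC/- → run D
t=15: L0/L1/L2 = EGH/ABC/- → run E
t=16: L0/L1/L2 = EGH/ABC/- → run E
t=17: L0/L1/L2 = EGH/ABC/- → run E
t=18: L0/L1/L2 = EGH/ABC/- → run E
t=19: L0/L1/L2 = GH/ABCE/- → run G
t=20: L0/L1/L2 = GH/ABCE/- → run G
t=21: L0/L1/L2 = GH/ABCE/- → run G
t=22: L0/L1/L2 = GH/ABCE/- → run G
t=23: L0/L1/L2 = H/ABCEG/- → run H
t=24: L0/L1/L2 = H/ABCEG/- → run H
t=25: L0/L1/L2 = H/ABCEG/- → run H
t=26: L0/L1/L2 = H/ABCEG/- → run H
t=27: L0/L1/L2 = -/ABCEGH/- → run A
t=28: L0/L1/L2 = -/ABCEGH/- → run A
t=29: L0/L1/L2 = -/BCEGH/- → run B
t=30: L0/L1/L2 = -/CEGH/- → run C
t=31: L0/L1/L2 = -/CEGH/- → run C
t=32: L0/L1/L2 = -/EGH/- → run E
t=33: L0/L1/L2 = -/EGH/- → run E
t=34: L0/L1/L2 = -/GH/- → run G
t=35: L0/L1/L2 = -/GH/- → run G
t=36: L0/L1/L2 = -/GH/- → run G
t=37: L0/L1/L2 = -/GH/- → run G
t=38: L0/L1/L2 = -/H/- → run H
t=39: L0/L1/L2 = -/H/- → run H
t=40: L0/L1/L2 = -/H/- → run H
t=41: (idle)
t=42: (idle)

context switches = 13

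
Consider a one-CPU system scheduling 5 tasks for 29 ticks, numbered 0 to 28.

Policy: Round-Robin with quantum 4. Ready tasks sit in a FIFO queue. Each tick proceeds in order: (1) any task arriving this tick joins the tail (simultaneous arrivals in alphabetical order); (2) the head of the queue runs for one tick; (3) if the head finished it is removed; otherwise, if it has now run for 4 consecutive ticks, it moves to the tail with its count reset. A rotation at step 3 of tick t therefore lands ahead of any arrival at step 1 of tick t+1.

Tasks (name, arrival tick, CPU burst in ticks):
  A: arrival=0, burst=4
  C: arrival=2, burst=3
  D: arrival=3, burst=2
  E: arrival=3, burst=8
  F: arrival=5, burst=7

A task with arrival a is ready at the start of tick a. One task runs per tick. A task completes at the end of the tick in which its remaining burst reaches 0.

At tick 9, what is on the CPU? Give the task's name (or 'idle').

running at tick 9 = E

t=0: queue=[A] q_used=0 → run A
t=1: queue=[A] q_used=1 → run A
t=2: queue=[A,C] q_used=2 → run A
t=3: queue=[A,C,D,E] q_used=3 → run A
t=4: queue=[C,D,E] q_used=0 → run C
t=5: queue=[C,D,E,F] q_used=1 → run C
t=6: queue=[C,D,E,F] q_used=2 → run C
t=7: queue=[D,E,F] q_used=0 → run D
t=8: queue=[D,E,F] q_used=1 → run D
t=9: queue=[E,F] q_used=0 → run E
t=10: queue=[E,F] q_used=1 → run E
t=11: queue=[E,F] q_used=2 → run E
t=12: queue=[E,F] q_used=3 → run E
t=13: queue=[F,E] q_used=0 → run F
t=14: queue=[F,E] q_used=1 → run F
t=15: queue=[F,E] q_used=2 → run F
t=16: queue=[F,E] q_used=3 → run F
t=17: queue=[E,F] q_used=0 → run E
t=18: queue=[E,F] q_used=1 → run E
t=19: queue=[E,F] q_used=2 → run E
t=20: queue=[E,F] q_used=3 → run E
t=21: queue=[F] q_used=0 → run F
t=22: queue=[F] q_used=1 → run F
t=23: queue=[F] q_used=2 → run F
t=24: (idle)
t=25: (idle)
t=26: (idle)
t=27: (idle)
t=28: (idle)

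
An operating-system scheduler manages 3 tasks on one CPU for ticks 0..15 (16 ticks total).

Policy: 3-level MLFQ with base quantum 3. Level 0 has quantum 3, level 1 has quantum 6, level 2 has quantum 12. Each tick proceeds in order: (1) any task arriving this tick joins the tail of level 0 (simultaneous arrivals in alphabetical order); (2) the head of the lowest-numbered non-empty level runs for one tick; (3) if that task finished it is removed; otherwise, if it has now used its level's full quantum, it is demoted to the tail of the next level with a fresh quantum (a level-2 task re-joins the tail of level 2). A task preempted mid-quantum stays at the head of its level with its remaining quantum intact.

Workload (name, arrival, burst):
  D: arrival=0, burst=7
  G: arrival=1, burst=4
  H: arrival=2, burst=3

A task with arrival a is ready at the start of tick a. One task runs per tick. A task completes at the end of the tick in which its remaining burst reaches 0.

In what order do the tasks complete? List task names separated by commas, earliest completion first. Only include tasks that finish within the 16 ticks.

t=0: L0/L1/L2 = D/-/- → run D
t=1: L0/L1/L2 = DG/-/- → run D
t=2: L0/L1/L2 = DGH/-/- → run D
t=3: L0/L1/L2 = GH/D/- → run G
t=4: L0/L1/L2 = GH/D/- → run G
t=5: L0/L1/L2 = GH/D/- → run G
t=6: L0/L1/L2 = H/DG/- → run H
t=7: L0/L1/L2 = H/DG/- → run H
t=8: L0/L1/L2 = H/DG/- → run H
t=9: L0/L1/L2 = -/DG/- → run D
t=10: L0/L1/L2 = -/DG/- → run D
t=11: L0/L1/L2 = -/DG/- → run D
t=12: L0/L1/L2 = -/DG/- → run D
t=13: L0/L1/L2 = -/G/- → run G
t=14: (idle)
t=15: (idle)

completion order = H, D, G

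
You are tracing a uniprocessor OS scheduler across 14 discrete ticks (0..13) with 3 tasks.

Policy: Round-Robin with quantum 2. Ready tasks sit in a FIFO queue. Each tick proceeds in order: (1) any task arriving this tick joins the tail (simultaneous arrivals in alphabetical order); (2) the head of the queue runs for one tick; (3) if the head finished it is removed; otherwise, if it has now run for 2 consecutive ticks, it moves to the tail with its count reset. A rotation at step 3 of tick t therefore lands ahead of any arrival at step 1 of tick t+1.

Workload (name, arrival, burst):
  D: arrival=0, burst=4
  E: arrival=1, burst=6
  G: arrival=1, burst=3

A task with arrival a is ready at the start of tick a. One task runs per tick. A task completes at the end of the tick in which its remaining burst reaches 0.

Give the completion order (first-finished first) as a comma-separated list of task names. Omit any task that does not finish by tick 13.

t=0: queue=[D] q_used=0 → run D
t=1: queue=[D,E,G] q_used=1 → run D
t=2: queue=[E,G,D] q_used=0 → run E
t=3: queue=[E,G,D] q_used=1 → run E
t=4: queue=[G,D,E] q_used=0 → run G
t=5: queue=[G,D,E] q_used=1 → run G
t=6: queue=[D,E,G] q_used=0 → run D
t=7: queue=[D,E,G] q_used=1 → run D
t=8: queue=[E,G] q_used=0 → run E
t=9: queue=[E,G] q_used=1 → run E
t=10: queue=[G,E] q_used=0 → run G
t=11: queue=[E] q_used=0 → run E
t=12: queue=[E] q_used=1 → run E
t=13: (idle)

completion order = D, G, E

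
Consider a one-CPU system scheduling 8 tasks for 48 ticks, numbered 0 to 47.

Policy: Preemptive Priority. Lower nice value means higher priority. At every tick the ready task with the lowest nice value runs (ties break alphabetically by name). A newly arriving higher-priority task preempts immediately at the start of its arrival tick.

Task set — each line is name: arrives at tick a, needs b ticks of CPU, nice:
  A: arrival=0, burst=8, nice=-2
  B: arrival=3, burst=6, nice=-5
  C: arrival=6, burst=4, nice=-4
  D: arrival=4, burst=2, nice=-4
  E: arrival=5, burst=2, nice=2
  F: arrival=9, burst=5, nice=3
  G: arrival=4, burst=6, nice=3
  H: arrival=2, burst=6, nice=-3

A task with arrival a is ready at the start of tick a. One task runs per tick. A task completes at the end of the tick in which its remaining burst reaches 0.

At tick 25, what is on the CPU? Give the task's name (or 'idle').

t=0: ready={A} → run A
t=1: ready={A} → run A
t=2: ready={A,H} → run H
t=3: ready={A,B,H} → run B
t=4: ready={A,B,D,G,H} → run B
t=5: ready={A,B,D,E,G,H} → run B
t=6: ready={A,B,C,D,E,G,H} → run B
t=7: ready={A,B,C,D,E,G,H} → run B
t=8: ready={A,B,C,D,E,G,H} → run B
t=9: ready={A,C,D,E,F,G,H} → run C
t=10: ready={A,C,D,E,F,G,H} → run C
t=11: ready={A,C,D,E,F,G,H} → run C
t=12: ready={A,C,D,E,F,G,H} → run C
t=13: ready={A,D,E,F,G,H} → run D
t=14: ready={A,D,E,F,G,H} → run D
t=15: ready={A,E,F,G,H} → run H
t=16: ready={A,E,F,G,H} → run H
t=17: ready={A,E,F,G,H} → run H
t=18: ready={A,E,F,G,H} → run H
t=19: ready={A,E,F,G,H} → run H
t=20: ready={A,E,F,G} → run A
t=21: ready={A,E,F,G} → run A
t=22: ready={A,E,F,G} → run A
t=23: ready={A,E,F,G} → run A
t=24: ready={A,E,F,G} → run A
t=25: ready={A,E,F,G} → run A
t=26: ready={E,F,G} → run E
t=27: ready={E,F,G} → run E
t=28: ready={F,G} → run F
t=29: ready={F,G} → run F
t=30: ready={F,G} → run F
t=31: ready={F,G} → run F
t=32: ready={F,G} → run F
t=33: ready={G} → run G
t=34: ready={G} → run G
t=35: ready={G} → run G
t=36: ready={G} → run G
t=37: ready={G} → run G
t=38: ready={G} → run G
t=39: (idle)
t=40: (idle)
t=41: (idle)
t=42: (idle)
t=43: (idle)
t=44: (idle)
t=45: (idle)
t=46: (idle)
t=47: (idle)

running at tick 25 = A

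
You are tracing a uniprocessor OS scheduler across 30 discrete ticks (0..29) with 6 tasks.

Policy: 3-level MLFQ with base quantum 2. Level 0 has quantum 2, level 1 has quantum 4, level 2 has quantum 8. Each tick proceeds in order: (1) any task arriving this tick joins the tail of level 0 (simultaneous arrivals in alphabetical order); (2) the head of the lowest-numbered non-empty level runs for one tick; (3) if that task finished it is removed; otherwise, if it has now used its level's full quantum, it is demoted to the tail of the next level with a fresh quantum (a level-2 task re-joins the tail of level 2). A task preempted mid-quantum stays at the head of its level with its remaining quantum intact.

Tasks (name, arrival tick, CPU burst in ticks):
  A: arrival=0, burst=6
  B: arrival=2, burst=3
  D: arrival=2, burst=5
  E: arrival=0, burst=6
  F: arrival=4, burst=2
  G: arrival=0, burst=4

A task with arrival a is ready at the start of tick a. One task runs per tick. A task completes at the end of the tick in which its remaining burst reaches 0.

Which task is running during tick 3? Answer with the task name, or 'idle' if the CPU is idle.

running at tick 3 = E

t=0: L0/L1/L2 = AEG/-/- → run A
t=1: L0/L1/L2 = AEG/-/- → run A
t=2: L0/L1/L2 = EGBD/A/- → run E
t=3: L0/L1/L2 = EGBD/A/- → run E
t=4: L0/L1/L2 = GBDF/AE/- → run G
t=5: L0/L1/L2 = GBDF/AE/- → run G
t=6: L0/L1/L2 = BDF/AEG/- → run B
t=7: L0/L1/L2 = BDF/AEG/- → run B
t=8: L0/L1/L2 = DF/AEGB/- → run D
t=9: L0/L1/L2 = DF/AEGB/- → run D
t=10: L0/L1/L2 = F/AEGBD/- → run F
t=11: L0/L1/L2 = F/AEGBD/- → run F
t=12: L0/L1/L2 = -/AEGBD/- → run A
t=13: L0/L1/L2 = -/AEGBD/- → run A
t=14: L0/L1/L2 = -/AEGBD/- → run A
t=15: L0/L1/L2 = -/AEGBD/- → run A
t=16: L0/L1/L2 = -/EGBD/- → run E
t=17: L0/L1/L2 = -/EGBD/- → run E
t=18: L0/L1/L2 = -/EGBD/- → run E
t=19: L0/L1/L2 = -/EGBD/- → run E
t=20: L0/L1/L2 = -/GBD/- → run G
t=21: L0/L1/L2 = -/GBD/- → run G
t=22: L0/L1/L2 = -/BD/- → run B
t=23: L0/L1/L2 = -/D/- → run D
t=24: L0/L1/L2 = -/D/- → run D
t=25: L0/L1/L2 = -/D/- → run D
t=26: (idle)
t=27: (idle)
t=28: (idle)
t=29: (idle)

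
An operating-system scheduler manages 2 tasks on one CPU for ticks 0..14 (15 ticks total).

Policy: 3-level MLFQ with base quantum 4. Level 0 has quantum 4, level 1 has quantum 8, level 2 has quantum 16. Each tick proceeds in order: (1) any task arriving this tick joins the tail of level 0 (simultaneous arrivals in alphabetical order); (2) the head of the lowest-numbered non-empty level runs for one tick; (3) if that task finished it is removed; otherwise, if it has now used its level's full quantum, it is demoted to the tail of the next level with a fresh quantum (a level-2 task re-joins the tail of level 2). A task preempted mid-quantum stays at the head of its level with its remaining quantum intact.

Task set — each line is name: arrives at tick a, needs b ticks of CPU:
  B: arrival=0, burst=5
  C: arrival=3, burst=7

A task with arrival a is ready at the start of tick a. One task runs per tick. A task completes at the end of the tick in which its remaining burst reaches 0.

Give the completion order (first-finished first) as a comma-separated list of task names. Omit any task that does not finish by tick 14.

completion order = B, C

t=0: L0/L1/L2 = B/-/- → run B
t=1: L0/L1/L2 = B/-/- → run B
t=2: L0/L1/L2 = B/-/- → run B
t=3: L0/L1/L2 = BC/-/- → run B
t=4: L0/L1/L2 = C/B/- → run C
t=5: L0/L1/L2 = C/B/- → run C
t=6: L0/L1/L2 = C/B/- → run C
t=7: L0/L1/L2 = C/B/- → run C
t=8: L0/L1/L2 = -/BC/- → run B
t=9: L0/L1/L2 = -/C/- → run C
t=10: L0/L1/L2 = -/C/- → run C
t=11: L0/L1/L2 = -/C/- → run C
t=12: (idle)
t=13: (idle)
t=14: (idle)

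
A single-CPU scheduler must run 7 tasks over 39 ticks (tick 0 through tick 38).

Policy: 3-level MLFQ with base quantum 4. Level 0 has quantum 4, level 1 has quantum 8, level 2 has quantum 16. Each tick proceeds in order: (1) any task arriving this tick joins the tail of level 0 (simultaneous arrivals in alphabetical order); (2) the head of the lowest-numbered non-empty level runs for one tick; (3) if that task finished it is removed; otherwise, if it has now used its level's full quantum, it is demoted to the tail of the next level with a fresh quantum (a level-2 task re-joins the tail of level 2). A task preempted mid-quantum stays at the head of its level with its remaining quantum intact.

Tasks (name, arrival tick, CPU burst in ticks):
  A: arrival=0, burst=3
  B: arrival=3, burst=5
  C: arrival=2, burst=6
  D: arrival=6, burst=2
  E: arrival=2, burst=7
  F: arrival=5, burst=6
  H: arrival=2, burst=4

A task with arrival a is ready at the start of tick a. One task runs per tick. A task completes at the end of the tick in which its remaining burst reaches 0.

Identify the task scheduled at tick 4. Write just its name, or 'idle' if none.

t=0: L0/L1/L2 = A/-/- → run A
t=1: L0/L1/L2 = A/-/- → run A
t=2: L0/L1/L2 = ACEH/-/- → run A
t=3: L0/L1/L2 = CEHB/-/- → run C
t=4: L0/L1/L2 = CEHB/-/- → run C
t=5: L0/L1/L2 = CEHBF/-/- → run C
t=6: L0/L1/L2 = CEHBFD/-/- → run C
t=7: L0/L1/L2 = EHBFD/C/- → run E
t=8: L0/L1/L2 = EHBFD/C/- → run E
t=9: L0/L1/L2 = EHBFD/C/- → run E
t=10: L0/L1/L2 = EHBFD/C/- → run E
t=11: L0/L1/L2 = HBFD/CE/- → run H
t=12: L0/L1/L2 = HBFD/CE/- → run H
t=13: L0/L1/L2 = HBFD/CE/- → run H
t=14: L0/L1/L2 = HBFD/CE/- → run H
t=15: L0/L1/L2 = BFD/CE/- → run B
t=16: L0/L1/L2 = BFD/CE/- → run B
t=17: L0/L1/L2 = BFD/CE/- → run B
t=18: L0/L1/L2 = BFD/CE/- → run B
t=19: L0/L1/L2 = FD/CEB/- → run F
t=20: L0/L1/L2 = FD/CEB/- → run F
t=21: L0/L1/L2 = FD/CEB/- → run F
t=22: L0/L1/L2 = FD/CEB/- → run F
t=23: L0/L1/L2 = D/CEBF/- → run D
t=24: L0/L1/L2 = D/CEBF/- → run D
t=25: L0/L1/L2 = -/CEBF/- → run C
t=26: L0/L1/L2 = -/CEBF/- → run C
t=27: L0/L1/L2 = -/EBF/- → run E
t=28: L0/L1/L2 = -/EBF/- → run E
t=29: L0/L1/L2 = -/EBF/- → run E
t=30: L0/L1/L2 = -/BF/- → run B
t=31: L0/L1/L2 = -/F/- → run F
t=32: L0/L1/L2 = -/F/- → run F
t=33: (idle)
t=34: (idle)
t=35: (idle)
t=36: (idle)
t=37: (idle)
t=38: (idle)

running at tick 4 = C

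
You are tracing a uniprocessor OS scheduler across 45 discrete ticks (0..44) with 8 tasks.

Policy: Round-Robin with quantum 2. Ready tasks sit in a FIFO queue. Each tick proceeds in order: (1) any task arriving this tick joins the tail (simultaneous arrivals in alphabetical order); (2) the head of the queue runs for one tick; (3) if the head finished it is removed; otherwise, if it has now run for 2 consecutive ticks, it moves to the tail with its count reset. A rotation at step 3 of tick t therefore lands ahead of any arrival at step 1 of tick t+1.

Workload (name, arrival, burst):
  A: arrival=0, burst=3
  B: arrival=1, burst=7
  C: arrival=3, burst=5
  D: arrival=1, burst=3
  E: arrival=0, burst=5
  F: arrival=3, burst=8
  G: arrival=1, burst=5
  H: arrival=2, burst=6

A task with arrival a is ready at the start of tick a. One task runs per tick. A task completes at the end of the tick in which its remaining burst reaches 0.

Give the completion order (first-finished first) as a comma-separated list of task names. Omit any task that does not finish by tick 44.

completion order = A, D, E, G, H, C, B, F

t=0: queue=[A,E] q_used=0 → run A
t=1: queue=[A,E,B,D,G] q_used=1 → run A
t=2: queue=[E,B,D,G,A,H] q_used=0 → run E
t=3: queue=[E,B,D,G,A,H,C,F] q_used=1 → run E
t=4: queue=[B,D,G,A,H,C,F,E] q_used=0 → run B
t=5: queue=[B,D,G,A,H,C,F,E] q_used=1 → run B
t=6: queue=[D,G,A,H,C,F,E,B] q_used=0 → run D
t=7: queue=[D,G,A,H,C,F,E,B] q_used=1 → run D
t=8: queue=[G,A,H,C,F,E,B,D] q_used=0 → run G
t=9: queue=[G,A,H,C,F,E,B,D] q_used=1 → run G
t=10: queue=[A,H,C,F,E,B,D,G] q_used=0 → run A
t=11: queue=[H,C,F,E,B,D,G] q_used=0 → run H
t=12: queue=[H,C,F,E,B,D,G] q_used=1 → run H
t=13: queue=[C,F,E,B,D,G,H] q_used=0 → run C
t=14: queue=[C,F,E,B,D,G,H] q_used=1 → run C
t=15: queue=[F,E,B,D,G,H,C] q_used=0 → run F
t=16: queue=[F,E,B,D,G,H,C] q_used=1 → run F
t=17: queue=[E,B,D,G,H,C,F] q_used=0 → run E
t=18: queue=[E,B,D,G,H,C,F] q_used=1 → run E
t=19: queue=[B,D,G,H,C,F,E] q_used=0 → run B
t=20: queue=[B,D,G,H,C,F,E] q_used=1 → run B
t=21: queue=[D,G,H,C,F,E,B] q_used=0 → run D
t=22: queue=[G,H,C,F,E,B] q_used=0 → run G
t=23: queue=[G,H,C,F,E,B] q_used=1 → run G
t=24: queue=[H,C,F,E,B,G] q_used=0 → run H
t=25: queue=[H,C,F,E,B,G] q_used=1 → run H
t=26: queue=[C,F,E,B,G,H] q_used=0 → run C
t=27: queue=[C,F,E,B,G,H] q_used=1 → run C
t=28: queue=[F,E,B,G,H,C] q_used=0 → run F
t=29: queue=[F,E,B,G,H,C] q_used=1 → run F
t=30: queue=[E,B,G,H,C,F] q_used=0 → run E
t=31: queue=[B,G,H,C,F] q_used=0 → run B
t=32: queue=[B,G,H,C,F] q_used=1 → run B
t=33: queue=[G,H,C,F,B] q_used=0 → run G
t=34: queue=[H,C,F,B] q_used=0 → run H
t=35: queue=[H,C,F,B] q_used=1 → run H
t=36: queue=[C,F,B] q_used=0 → run C
t=37: queue=[F,B] q_used=0 → run F
t=38: queue=[F,B] q_used=1 → run F
t=39: queue=[B,F] q_used=0 → run B
t=40: queue=[F] q_used=0 → run F
t=41: queue=[F] q_used=1 → run F
t=42: (idle)
t=43: (idle)
t=44: (idle)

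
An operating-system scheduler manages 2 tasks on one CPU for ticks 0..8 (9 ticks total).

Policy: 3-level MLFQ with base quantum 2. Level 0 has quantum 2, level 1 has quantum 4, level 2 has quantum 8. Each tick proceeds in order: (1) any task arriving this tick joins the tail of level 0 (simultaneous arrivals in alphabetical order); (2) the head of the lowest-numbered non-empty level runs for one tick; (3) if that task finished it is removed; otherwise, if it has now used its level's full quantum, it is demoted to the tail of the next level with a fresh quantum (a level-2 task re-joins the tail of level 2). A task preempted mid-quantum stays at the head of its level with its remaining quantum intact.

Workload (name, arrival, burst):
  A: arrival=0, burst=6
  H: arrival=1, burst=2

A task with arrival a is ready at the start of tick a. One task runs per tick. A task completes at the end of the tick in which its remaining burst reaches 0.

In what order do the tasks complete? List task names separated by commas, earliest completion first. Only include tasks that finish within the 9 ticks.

completion order = H, A

t=0: L0/L1/L2 = A/-/- → run A
t=1: L0/L1/L2 = AH/-/- → run A
t=2: L0/L1/L2 = H/A/- → run H
t=3: L0/L1/L2 = H/A/- → run H
t=4: L0/L1/L2 = -/A/- → run A
t=5: L0/L1/L2 = -/A/- → run A
t=6: L0/L1/L2 = -/A/- → run A
t=7: L0/L1/L2 = -/A/- → run A
t=8: (idle)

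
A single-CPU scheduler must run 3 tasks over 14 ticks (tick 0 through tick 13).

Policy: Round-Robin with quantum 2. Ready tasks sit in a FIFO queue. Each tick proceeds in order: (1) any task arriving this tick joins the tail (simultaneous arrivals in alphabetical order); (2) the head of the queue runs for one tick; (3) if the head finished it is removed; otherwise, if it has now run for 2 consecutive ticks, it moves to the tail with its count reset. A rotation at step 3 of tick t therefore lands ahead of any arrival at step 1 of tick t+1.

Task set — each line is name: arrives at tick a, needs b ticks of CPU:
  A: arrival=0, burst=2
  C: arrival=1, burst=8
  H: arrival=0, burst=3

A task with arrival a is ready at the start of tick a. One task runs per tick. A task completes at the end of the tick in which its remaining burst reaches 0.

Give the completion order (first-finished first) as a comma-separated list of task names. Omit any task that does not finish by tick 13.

t=0: queue=[A,H] q_used=0 → run A
t=1: queue=[A,H,C] q_used=1 → run A
t=2: queue=[H,C] q_used=0 → run H
t=3: queue=[H,C] q_used=1 → run H
t=4: queue=[C,H] q_used=0 → run C
t=5: queue=[C,H] q_used=1 → run C
t=6: queue=[H,C] q_used=0 → run H
t=7: queue=[C] q_used=0 → run C
t=8: queue=[C] q_used=1 → run C
t=9: queue=[C] q_used=0 → run C
t=10: queue=[C] q_used=1 → run C
t=11: queue=[C] q_used=0 → run C
t=12: queue=[C] q_used=1 → run C
t=13: (idle)

completion order = A, H, C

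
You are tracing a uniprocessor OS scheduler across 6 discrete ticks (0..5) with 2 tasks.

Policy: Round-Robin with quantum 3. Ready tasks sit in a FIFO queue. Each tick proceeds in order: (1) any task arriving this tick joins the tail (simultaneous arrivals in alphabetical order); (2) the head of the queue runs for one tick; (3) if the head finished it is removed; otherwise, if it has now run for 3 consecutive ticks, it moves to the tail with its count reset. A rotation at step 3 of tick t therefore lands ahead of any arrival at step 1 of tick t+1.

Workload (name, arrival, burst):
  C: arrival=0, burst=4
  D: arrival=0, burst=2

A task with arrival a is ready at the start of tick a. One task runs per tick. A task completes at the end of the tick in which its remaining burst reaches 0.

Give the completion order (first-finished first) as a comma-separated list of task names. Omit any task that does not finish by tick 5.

t=0: queue=[C,D] q_used=0 → run C
t=1: queue=[C,D] q_used=1 → run C
t=2: queue=[C,D] q_used=2 → run C
t=3: queue=[D,C] q_used=0 → run D
t=4: queue=[D,C] q_used=1 → run D
t=5: queue=[C] q_used=0 → run C

completion order = D, C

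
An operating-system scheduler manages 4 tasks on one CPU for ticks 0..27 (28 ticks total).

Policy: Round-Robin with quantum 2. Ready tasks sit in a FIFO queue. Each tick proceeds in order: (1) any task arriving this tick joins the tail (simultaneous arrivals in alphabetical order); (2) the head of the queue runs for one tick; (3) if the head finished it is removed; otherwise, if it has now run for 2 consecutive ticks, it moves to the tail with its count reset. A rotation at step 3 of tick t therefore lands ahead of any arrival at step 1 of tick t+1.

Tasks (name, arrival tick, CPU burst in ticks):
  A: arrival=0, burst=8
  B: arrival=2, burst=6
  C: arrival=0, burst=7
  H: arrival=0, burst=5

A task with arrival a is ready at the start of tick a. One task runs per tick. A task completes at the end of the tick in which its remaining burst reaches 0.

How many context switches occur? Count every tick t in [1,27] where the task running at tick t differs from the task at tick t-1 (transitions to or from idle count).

context switches = 14

t=0: queue=[A,C,H] q_used=0 → run A
t=1: queue=[A,C,H] q_used=1 → run A
t=2: queue=[C,H,A,B] q_used=0 → run C
t=3: queue=[C,H,A,B] q_used=1 → run C
t=4: queue=[H,A,B,C] q_used=0 → run H
t=5: queue=[H,A,B,C] q_used=1 → run H
t=6: queue=[A,B,C,H] q_used=0 → run A
t=7: queue=[A,B,C,H] q_used=1 → run A
t=8: queue=[B,C,H,A] q_used=0 → run B
t=9: queue=[B,C,H,A] q_used=1 → run B
t=10: queue=[C,H,A,B] q_used=0 → run C
t=11: queue=[C,H,A,B] q_used=1 → run C
t=12: queue=[H,A,B,C] q_used=0 → run H
t=13: queue=[H,A,B,C] q_used=1 → run H
t=14: queue=[A,B,C,H] q_used=0 → run A
t=15: queue=[A,B,C,H] q_used=1 → run A
t=16: queue=[B,C,H,A] q_used=0 → run B
t=17: queue=[B,C,H,A] q_used=1 → run B
t=18: queue=[C,H,A,B] q_used=0 → run C
t=19: queue=[C,H,A,B] q_used=1 → run C
t=20: queue=[H,A,B,C] q_used=0 → run H
t=21: queue=[A,B,C] q_used=0 → run A
t=22: queue=[A,B,C] q_used=1 → run A
t=23: queue=[B,C] q_used=0 → run B
t=24: queue=[B,C] q_used=1 → run B
t=25: queue=[C] q_used=0 → run C
t=26: (idle)
t=27: (idle)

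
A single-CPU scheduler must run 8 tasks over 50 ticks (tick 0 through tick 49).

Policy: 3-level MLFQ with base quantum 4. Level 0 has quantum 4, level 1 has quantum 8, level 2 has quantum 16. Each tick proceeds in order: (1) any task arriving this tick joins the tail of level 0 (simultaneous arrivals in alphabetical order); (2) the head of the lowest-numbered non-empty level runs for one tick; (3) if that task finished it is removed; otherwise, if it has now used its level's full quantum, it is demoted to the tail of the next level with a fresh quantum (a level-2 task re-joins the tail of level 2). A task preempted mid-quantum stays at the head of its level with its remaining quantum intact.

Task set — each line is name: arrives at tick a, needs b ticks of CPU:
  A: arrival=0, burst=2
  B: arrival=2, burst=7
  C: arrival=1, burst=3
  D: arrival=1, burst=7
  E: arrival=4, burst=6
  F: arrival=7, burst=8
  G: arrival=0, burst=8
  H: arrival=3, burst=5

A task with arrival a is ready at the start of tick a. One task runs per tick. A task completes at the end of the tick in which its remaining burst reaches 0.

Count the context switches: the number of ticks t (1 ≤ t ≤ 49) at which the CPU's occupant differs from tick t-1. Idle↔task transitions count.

context switches = 14

t=0: L0/L1/L2 = AG/-/- → run A
t=1: L0/L1/L2 = AGCD/-/- → run A
t=2: L0/L1/L2 = GCDB/-/- → run G
t=3: L0/L1/L2 = GCDBH/-/- → run G
t=4: L0/L1/L2 = GCDBHE/-/- → run G
t=5: L0/L1/L2 = GCDBHE/-/- → run G
t=6: L0/L1/L2 = CDBHE/G/- → run C
t=7: L0/L1/L2 = CDBHEF/G/- → run C
t=8: L0/L1/L2 = CDBHEF/G/- → run C
t=9: L0/L1/L2 = DBHEF/G/- → run D
t=10: L0/L1/L2 = DBHEF/G/- → run D
t=11: L0/L1/L2 = DBHEF/G/- → run D
t=12: L0/L1/L2 = DBHEF/G/- → run D
t=13: L0/L1/L2 = BHEF/GD/- → run B
t=14: L0/L1/L2 = BHEF/GD/- → run B
t=15: L0/L1/L2 = BHEF/GD/- → run B
t=16: L0/L1/L2 = BHEF/GD/- → run B
t=17: L0/L1/L2 = HEF/GDB/- → run H
t=18: L0/L1/L2 = HEF/GDB/- → run H
t=19: L0/L1/L2 = HEF/GDB/- → run H
t=20: L0/L1/L2 = HEF/GDB/- → run H
t=21: L0/L1/L2 = EF/GDBH/- → run E
t=22: L0/L1/L2 = EF/GDBH/- → run E
t=23: L0/L1/L2 = EF/GDBH/- → run E
t=24: L0/L1/L2 = EF/GDBH/- → run E
t=25: L0/L1/L2 = F/GDBHE/- → run F
t=26: L0/L1/L2 = F/GDBHE/- → run F
t=27: L0/L1/L2 = F/GDBHE/- → run F
t=28: L0/L1/L2 = F/GDBHE/- → run F
t=29: L0/L1/L2 = -/GDBHEF/- → run G
t=30: L0/L1/L2 = -/GDBHEF/- → run G
t=31: L0/L1/L2 = -/GDBHEF/- → run G
t=32: L0/L1/L2 = -/GDBHEF/- → run G
t=33: L0/L1/L2 = -/DBHEF/- → run D
t=34: L0/L1/L2 = -/DBHEF/- → run D
t=35: L0/L1/L2 = -/DBHEF/- → run D
t=36: L0/L1/L2 = -/BHEF/- → run B
t=37: L0/L1/L2 = -/BHEF/- → run B
t=38: L0/L1/L2 = -/BHEF/- → run B
t=39: L0/L1/L2 = -/HEF/- → run H
t=40: L0/L1/L2 = -/EF/- → run E
t=41: L0/L1/L2 = -/EF/- → run E
t=42: L0/L1/L2 = -/F/- → run F
t=43: L0/L1/L2 = -/F/- → run F
t=44: L0/L1/L2 = -/F/- → run F
t=45: L0/L1/L2 = -/F/- → run F
t=46: (idle)
t=47: (idle)
t=48: (idle)
t=49: (idle)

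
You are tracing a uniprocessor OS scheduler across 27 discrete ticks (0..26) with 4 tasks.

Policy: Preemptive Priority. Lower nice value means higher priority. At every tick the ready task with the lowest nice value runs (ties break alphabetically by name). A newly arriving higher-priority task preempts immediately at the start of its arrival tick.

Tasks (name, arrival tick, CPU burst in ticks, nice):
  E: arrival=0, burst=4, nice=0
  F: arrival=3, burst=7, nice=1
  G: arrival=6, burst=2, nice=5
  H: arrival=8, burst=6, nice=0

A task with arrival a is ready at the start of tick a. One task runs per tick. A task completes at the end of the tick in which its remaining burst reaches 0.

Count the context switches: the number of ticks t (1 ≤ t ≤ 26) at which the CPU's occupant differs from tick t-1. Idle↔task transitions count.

context switches = 5

t=0: ready={E} → run E
t=1: ready={E} → run E
t=2: ready={E} → run E
t=3: ready={E,F} → run E
t=4: ready={F} → run F
t=5: ready={F} → run F
t=6: ready={F,G} → run F
t=7: ready={F,G} → run F
t=8: ready={F,G,H} → run H
t=9: ready={F,G,H} → run H
t=10: ready={F,G,H} → run H
t=11: ready={F,G,H} → run H
t=12: ready={F,G,H} → run H
t=13: ready={F,G,H} → run H
t=14: ready={F,G} → run F
t=15: ready={F,G} → run F
t=16: ready={F,G} → run F
t=17: ready={G} → run G
t=18: ready={G} → run G
t=19: (idle)
t=20: (idle)
t=21: (idle)
t=22: (idle)
t=23: (idle)
t=24: (idle)
t=25: (idle)
t=26: (idle)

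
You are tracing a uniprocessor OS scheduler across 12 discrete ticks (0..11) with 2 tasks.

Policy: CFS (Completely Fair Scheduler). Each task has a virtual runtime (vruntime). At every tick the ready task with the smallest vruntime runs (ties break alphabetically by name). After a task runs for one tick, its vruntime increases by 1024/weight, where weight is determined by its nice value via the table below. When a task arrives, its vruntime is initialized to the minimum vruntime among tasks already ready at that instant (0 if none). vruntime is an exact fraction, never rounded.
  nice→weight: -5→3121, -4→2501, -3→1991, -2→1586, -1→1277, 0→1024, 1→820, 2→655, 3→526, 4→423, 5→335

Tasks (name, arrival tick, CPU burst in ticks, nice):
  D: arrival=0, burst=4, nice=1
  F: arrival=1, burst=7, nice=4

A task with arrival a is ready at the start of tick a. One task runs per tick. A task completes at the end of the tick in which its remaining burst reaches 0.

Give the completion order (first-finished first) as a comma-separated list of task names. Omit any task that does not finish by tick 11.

completion order = D, F

t=0: vr[D=0] → run D
t=1: vr[D=256/205 F=256/205] → run D
t=2: vr[D=512/205 F=256/205] → run F
t=3: vr[D=512/205 F=318208/86715] → run D
t=4: vr[D=768/205 F=318208/86715] → run F
t=5: vr[D=768/205 F=528128/86715] → run D
t=6: vr[F=528128/86715] → run F
t=7: vr[F=246016/28905] → run F
t=8: vr[F=947968/86715] → run F
t=9: vr[F=1157888/86715] → run F
t=10: vr[F=455936/28905] → run F
t=11: (idle)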